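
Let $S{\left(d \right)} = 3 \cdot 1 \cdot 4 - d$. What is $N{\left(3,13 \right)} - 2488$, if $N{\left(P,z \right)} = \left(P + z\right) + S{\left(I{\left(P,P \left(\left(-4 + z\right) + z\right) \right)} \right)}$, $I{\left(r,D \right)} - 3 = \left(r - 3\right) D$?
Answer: $-2463$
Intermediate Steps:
$I{\left(r,D \right)} = 3 + D \left(-3 + r\right)$ ($I{\left(r,D \right)} = 3 + \left(r - 3\right) D = 3 + \left(-3 + r\right) D = 3 + D \left(-3 + r\right)$)
$S{\left(d \right)} = 12 - d$ ($S{\left(d \right)} = 3 \cdot 4 - d = 12 - d$)
$N{\left(P,z \right)} = 9 + P + z - P^{2} \left(-4 + 2 z\right) + 3 P \left(-4 + 2 z\right)$ ($N{\left(P,z \right)} = \left(P + z\right) - \left(-9 + P \left(\left(-4 + z\right) + z\right) P - 3 P \left(\left(-4 + z\right) + z\right)\right) = \left(P + z\right) - \left(-9 + P \left(-4 + 2 z\right) P - 3 P \left(-4 + 2 z\right)\right) = \left(P + z\right) - \left(-9 + P^{2} \left(-4 + 2 z\right) - 3 P \left(-4 + 2 z\right)\right) = \left(P + z\right) + \left(9 - P^{2} \left(-4 + 2 z\right) + 3 P \left(-4 + 2 z\right)\right) = 9 + P + z - P^{2} \left(-4 + 2 z\right) + 3 P \left(-4 + 2 z\right)$)
$N{\left(3,13 \right)} - 2488 = \left(9 + 3 + 13 + 2 \cdot 3^{2} \left(2 - 13\right) + 6 \cdot 3 \left(-2 + 13\right)\right) - 2488 = \left(9 + 3 + 13 + 2 \cdot 9 \left(2 - 13\right) + 6 \cdot 3 \cdot 11\right) - 2488 = \left(9 + 3 + 13 + 2 \cdot 9 \left(-11\right) + 198\right) - 2488 = \left(9 + 3 + 13 - 198 + 198\right) - 2488 = 25 - 2488 = -2463$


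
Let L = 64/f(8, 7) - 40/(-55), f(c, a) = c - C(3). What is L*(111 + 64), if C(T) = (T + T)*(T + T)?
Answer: -3000/11 ≈ -272.73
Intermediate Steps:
C(T) = 4*T² (C(T) = (2*T)*(2*T) = 4*T²)
f(c, a) = -36 + c (f(c, a) = c - 4*3² = c - 4*9 = c - 1*36 = c - 36 = -36 + c)
L = -120/77 (L = 64/(-36 + 8) - 40/(-55) = 64/(-28) - 40*(-1/55) = 64*(-1/28) + 8/11 = -16/7 + 8/11 = -120/77 ≈ -1.5584)
L*(111 + 64) = -120*(111 + 64)/77 = -120/77*175 = -3000/11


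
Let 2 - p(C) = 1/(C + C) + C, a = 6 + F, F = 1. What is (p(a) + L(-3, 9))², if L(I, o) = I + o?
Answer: 169/196 ≈ 0.86224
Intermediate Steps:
a = 7 (a = 6 + 1 = 7)
p(C) = 2 - C - 1/(2*C) (p(C) = 2 - (1/(C + C) + C) = 2 - (1/(2*C) + C) = 2 - (C + 1/(2*C)) = 2 + (-C - 1/(2*C)) = 2 - C - 1/(2*C))
(p(a) + L(-3, 9))² = ((2 - 1*7 - ½/7) + (-3 + 9))² = ((2 - 7 - ½*⅐) + 6)² = ((2 - 7 - 1/14) + 6)² = (-71/14 + 6)² = (13/14)² = 169/196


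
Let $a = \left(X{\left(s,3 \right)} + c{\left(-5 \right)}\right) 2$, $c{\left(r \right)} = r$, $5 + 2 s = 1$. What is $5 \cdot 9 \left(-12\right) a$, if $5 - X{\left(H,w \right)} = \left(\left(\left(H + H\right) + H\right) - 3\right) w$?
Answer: $-29160$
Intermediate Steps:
$s = -2$ ($s = - \frac{5}{2} + \frac{1}{2} \cdot 1 = - \frac{5}{2} + \frac{1}{2} = -2$)
$X{\left(H,w \right)} = 5 - w \left(-3 + 3 H\right)$ ($X{\left(H,w \right)} = 5 - \left(\left(\left(H + H\right) + H\right) - 3\right) w = 5 - \left(\left(2 H + H\right) - 3\right) w = 5 - \left(3 H - 3\right) w = 5 - \left(-3 + 3 H\right) w = 5 - w \left(-3 + 3 H\right)$)
$a = 54$ ($a = \left(\left(5 + 3 \cdot 3 - \left(-6\right) 3\right) - 5\right) 2 = \left(\left(5 + 9 + 18\right) - 5\right) 2 = \left(32 - 5\right) 2 = 27 \cdot 2 = 54$)
$5 \cdot 9 \left(-12\right) a = 5 \cdot 9 \left(-12\right) 54 = 45 \left(-12\right) 54 = \left(-540\right) 54 = -29160$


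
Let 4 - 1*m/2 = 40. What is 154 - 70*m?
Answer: 5194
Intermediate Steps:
m = -72 (m = 8 - 2*40 = 8 - 80 = -72)
154 - 70*m = 154 - 70*(-72) = 154 + 5040 = 5194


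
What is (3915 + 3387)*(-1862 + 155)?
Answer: -12464514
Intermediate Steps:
(3915 + 3387)*(-1862 + 155) = 7302*(-1707) = -12464514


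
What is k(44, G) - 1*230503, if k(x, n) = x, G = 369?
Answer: -230459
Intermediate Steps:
k(44, G) - 1*230503 = 44 - 1*230503 = 44 - 230503 = -230459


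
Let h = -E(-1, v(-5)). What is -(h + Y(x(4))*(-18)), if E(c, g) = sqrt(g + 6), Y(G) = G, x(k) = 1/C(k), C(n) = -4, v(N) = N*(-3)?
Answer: -9/2 + sqrt(21) ≈ 0.082576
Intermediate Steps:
v(N) = -3*N
x(k) = -1/4 (x(k) = 1/(-4) = -1/4)
E(c, g) = sqrt(6 + g)
h = -sqrt(21) (h = -sqrt(6 - 3*(-5)) = -sqrt(6 + 15) = -sqrt(21) ≈ -4.5826)
-(h + Y(x(4))*(-18)) = -(-sqrt(21) - 1/4*(-18)) = -(-sqrt(21) + 9/2) = -(9/2 - sqrt(21)) = -9/2 + sqrt(21)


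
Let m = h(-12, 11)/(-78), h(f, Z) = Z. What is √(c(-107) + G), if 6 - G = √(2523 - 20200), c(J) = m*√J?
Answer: √(36504 - 6084*I*√17677 - 858*I*√107)/78 ≈ 8.3829 - 8.0171*I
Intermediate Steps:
m = -11/78 (m = 11/(-78) = 11*(-1/78) = -11/78 ≈ -0.14103)
c(J) = -11*√J/78
G = 6 - I*√17677 (G = 6 - √(2523 - 20200) = 6 - √(-17677) = 6 - I*√17677 ≈ 6.0 - 132.95*I)
√(c(-107) + G) = √(-11*I*√107/78 + (6 - I*√17677)) = √(6 - I*√17677 - 11*I*√107/78)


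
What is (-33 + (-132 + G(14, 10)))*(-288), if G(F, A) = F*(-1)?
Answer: 51552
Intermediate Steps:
G(F, A) = -F
(-33 + (-132 + G(14, 10)))*(-288) = (-33 + (-132 - 1*14))*(-288) = (-33 + (-132 - 14))*(-288) = (-33 - 146)*(-288) = -179*(-288) = 51552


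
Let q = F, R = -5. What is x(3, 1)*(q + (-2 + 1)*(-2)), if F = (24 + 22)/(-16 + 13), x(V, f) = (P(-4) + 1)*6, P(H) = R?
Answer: 320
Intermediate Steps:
P(H) = -5
x(V, f) = -24 (x(V, f) = (-5 + 1)*6 = -4*6 = -24)
F = -46/3 (F = 46/(-3) = 46*(-1/3) = -46/3 ≈ -15.333)
q = -46/3 ≈ -15.333
x(3, 1)*(q + (-2 + 1)*(-2)) = -24*(-46/3 + (-2 + 1)*(-2)) = -24*(-46/3 - 1*(-2)) = -24*(-46/3 + 2) = -24*(-40/3) = 320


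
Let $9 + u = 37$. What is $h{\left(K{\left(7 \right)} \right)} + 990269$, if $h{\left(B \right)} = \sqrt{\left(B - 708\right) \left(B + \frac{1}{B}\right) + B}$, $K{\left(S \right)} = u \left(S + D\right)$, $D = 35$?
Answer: $990269 + \frac{\sqrt{108102702}}{14} \approx 9.9101 \cdot 10^{5}$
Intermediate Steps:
$u = 28$ ($u = -9 + 37 = 28$)
$K{\left(S \right)} = 980 + 28 S$ ($K{\left(S \right)} = 28 \left(S + 35\right) = 28 \left(35 + S\right) = 980 + 28 S$)
$h{\left(B \right)} = \sqrt{B + \left(-708 + B\right) \left(B + \frac{1}{B}\right)}$ ($h{\left(B \right)} = \sqrt{\left(-708 + B\right) \left(B + \frac{1}{B}\right) + B} = \sqrt{B + \left(-708 + B\right) \left(B + \frac{1}{B}\right)}$)
$h{\left(K{\left(7 \right)} \right)} + 990269 = \sqrt{1 + \left(980 + 28 \cdot 7\right)^{2} - \frac{708}{980 + 28 \cdot 7} - 707 \left(980 + 28 \cdot 7\right)} + 990269 = \sqrt{1 + \left(980 + 196\right)^{2} - \frac{708}{980 + 196} - 707 \left(980 + 196\right)} + 990269 = \sqrt{1 + 1176^{2} - \frac{708}{1176} - 831432} + 990269 = \sqrt{1 + 1382976 - \frac{59}{98} - 831432} + 990269 = \sqrt{\frac{54051351}{98}} + 990269 = \frac{\sqrt{108102702}}{14} + 990269 = 990269 + \frac{\sqrt{108102702}}{14}$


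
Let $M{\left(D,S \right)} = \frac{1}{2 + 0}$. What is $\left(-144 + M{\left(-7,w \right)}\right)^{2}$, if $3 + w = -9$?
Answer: $\frac{82369}{4} \approx 20592.0$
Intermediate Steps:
$w = -12$ ($w = -3 - 9 = -12$)
$M{\left(D,S \right)} = \frac{1}{2}$
$\left(-144 + M{\left(-7,w \right)}\right)^{2} = \left(-144 + \frac{1}{2}\right)^{2} = \left(- \frac{287}{2}\right)^{2} = \frac{82369}{4}$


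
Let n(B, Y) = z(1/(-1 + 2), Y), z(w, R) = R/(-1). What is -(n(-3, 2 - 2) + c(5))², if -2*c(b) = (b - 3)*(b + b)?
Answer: -100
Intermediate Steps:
z(w, R) = -R (z(w, R) = R*(-1) = -R)
n(B, Y) = -Y
c(b) = -b*(-3 + b) (c(b) = -(b - 3)*(b + b)/2 = -(-3 + b)*2*b/2 = -b*(-3 + b))
-(n(-3, 2 - 2) + c(5))² = -(-(2 - 2) + 5*(3 - 1*5))² = -(-1*0 + 5*(3 - 5))² = -(0 + 5*(-2))² = -(0 - 10)² = -1*(-10)² = -1*100 = -100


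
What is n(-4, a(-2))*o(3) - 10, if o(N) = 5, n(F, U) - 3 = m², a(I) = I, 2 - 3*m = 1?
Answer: 50/9 ≈ 5.5556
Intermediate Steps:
m = ⅓ (m = ⅔ - ⅓*1 = ⅔ - ⅓ = ⅓ ≈ 0.33333)
n(F, U) = 28/9 (n(F, U) = 3 + (⅓)² = 3 + ⅑ = 28/9)
n(-4, a(-2))*o(3) - 10 = (28/9)*5 - 10 = 140/9 - 10 = 50/9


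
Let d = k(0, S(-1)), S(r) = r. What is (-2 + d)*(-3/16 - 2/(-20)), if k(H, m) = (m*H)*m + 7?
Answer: -7/16 ≈ -0.43750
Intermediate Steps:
k(H, m) = 7 + H*m**2 (k(H, m) = (H*m)*m + 7 = H*m**2 + 7 = 7 + H*m**2)
d = 7 (d = 7 + 0*(-1)**2 = 7 + 0*1 = 7 + 0 = 7)
(-2 + d)*(-3/16 - 2/(-20)) = (-2 + 7)*(-3/16 - 2/(-20)) = 5*(-3*1/16 - 2*(-1/20)) = 5*(-3/16 + 1/10) = 5*(-7/80) = -7/16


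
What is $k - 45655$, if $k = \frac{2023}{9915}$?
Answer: $- \frac{452667302}{9915} \approx -45655.0$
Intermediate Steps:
$k = \frac{2023}{9915}$ ($k = 2023 \cdot \frac{1}{9915} = \frac{2023}{9915} \approx 0.20403$)
$k - 45655 = \frac{2023}{9915} - 45655 = - \frac{452667302}{9915}$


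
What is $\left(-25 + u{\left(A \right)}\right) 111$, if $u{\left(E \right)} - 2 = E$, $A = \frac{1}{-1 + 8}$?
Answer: $- \frac{17760}{7} \approx -2537.1$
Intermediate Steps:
$A = \frac{1}{7} \approx 0.14286$
$u{\left(E \right)} = 2 + E$
$\left(-25 + u{\left(A \right)}\right) 111 = \left(-25 + \left(2 + \frac{1}{7}\right)\right) 111 = \left(-25 + \frac{15}{7}\right) 111 = \left(- \frac{160}{7}\right) 111 = - \frac{17760}{7}$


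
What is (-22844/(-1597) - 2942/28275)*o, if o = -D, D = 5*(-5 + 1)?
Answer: 2564862904/9031035 ≈ 284.01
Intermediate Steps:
D = -20 (D = 5*(-4) = -20)
o = 20 (o = -1*(-20) = 20)
(-22844/(-1597) - 2942/28275)*o = (-22844/(-1597) - 2942/28275)*20 = (-22844*(-1/1597) - 2942*1/28275)*20 = (22844/1597 - 2942/28275)*20 = (641215726/45155175)*20 = 2564862904/9031035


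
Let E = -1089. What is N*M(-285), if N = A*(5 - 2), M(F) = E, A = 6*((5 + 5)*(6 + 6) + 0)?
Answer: -2352240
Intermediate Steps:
A = 720 (A = 6*(10*12 + 0) = 6*(120 + 0) = 6*120 = 720)
M(F) = -1089
N = 2160 (N = 720*(5 - 2) = 720*3 = 2160)
N*M(-285) = 2160*(-1089) = -2352240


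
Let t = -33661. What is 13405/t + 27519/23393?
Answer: 612733894/787431773 ≈ 0.77814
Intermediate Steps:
13405/t + 27519/23393 = 13405/(-33661) + 27519/23393 = 13405*(-1/33661) + 27519*(1/23393) = -13405/33661 + 27519/23393 = 612733894/787431773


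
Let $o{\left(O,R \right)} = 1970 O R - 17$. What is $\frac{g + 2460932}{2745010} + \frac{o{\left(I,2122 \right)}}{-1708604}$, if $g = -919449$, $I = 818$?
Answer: $- \frac{4691988801948149}{2345067533020} \approx -2000.8$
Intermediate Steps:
$o{\left(O,R \right)} = -17 + 1970 O R$ ($o{\left(O,R \right)} = 1970 O R - 17 = -17 + 1970 O R$)
$\frac{g + 2460932}{2745010} + \frac{o{\left(I,2122 \right)}}{-1708604} = \frac{-919449 + 2460932}{2745010} + \frac{-17 + 1970 \cdot 818 \cdot 2122}{-1708604} = 1541483 \cdot \frac{1}{2745010} + \left(-17 + 3419518120\right) \left(- \frac{1}{1708604}\right) = \frac{1541483}{2745010} + 3419518103 \left(- \frac{1}{1708604}\right) = \frac{1541483}{2745010} - \frac{3419518103}{1708604} = - \frac{4691988801948149}{2345067533020}$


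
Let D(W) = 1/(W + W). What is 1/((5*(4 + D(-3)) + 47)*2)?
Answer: 3/397 ≈ 0.0075567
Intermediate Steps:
D(W) = 1/(2*W)
1/((5*(4 + D(-3)) + 47)*2) = 1/((5*(4 + (½)/(-3)) + 47)*2) = 1/((5*(4 + (½)*(-⅓)) + 47)*2) = 1/((5*(4 - ⅙) + 47)*2) = 1/((5*(23/6) + 47)*2) = 1/((115/6 + 47)*2) = 1/((397/6)*2) = 1/(397/3) = 3/397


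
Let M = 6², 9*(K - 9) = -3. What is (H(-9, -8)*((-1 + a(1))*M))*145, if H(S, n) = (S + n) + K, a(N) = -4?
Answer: 217500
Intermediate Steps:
K = 26/3 (K = 9 + (⅑)*(-3) = 9 - ⅓ = 26/3 ≈ 8.6667)
H(S, n) = 26/3 + S + n (H(S, n) = (S + n) + 26/3 = 26/3 + S + n)
M = 36
(H(-9, -8)*((-1 + a(1))*M))*145 = ((26/3 - 9 - 8)*((-1 - 4)*36))*145 = -(-125)*36/3*145 = -25/3*(-180)*145 = 1500*145 = 217500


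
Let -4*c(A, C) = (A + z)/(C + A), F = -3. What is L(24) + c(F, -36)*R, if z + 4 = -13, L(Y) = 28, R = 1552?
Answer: -6668/39 ≈ -170.97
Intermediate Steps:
z = -17 (z = -4 - 13 = -17)
c(A, C) = -(-17 + A)/(4*(A + C)) (c(A, C) = -(A - 17)/(4*(C + A)) = -(-17 + A)/(4*(A + C)))
L(24) + c(F, -36)*R = 28 + ((17 - 1*(-3))/(4*(-3 - 36)))*1552 = 28 + ((¼)*(17 + 3)/(-39))*1552 = 28 + ((¼)*(-1/39)*20)*1552 = 28 - 5/39*1552 = 28 - 7760/39 = -6668/39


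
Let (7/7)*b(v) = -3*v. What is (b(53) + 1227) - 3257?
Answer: -2189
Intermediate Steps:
b(v) = -3*v
(b(53) + 1227) - 3257 = (-3*53 + 1227) - 3257 = (-159 + 1227) - 3257 = 1068 - 3257 = -2189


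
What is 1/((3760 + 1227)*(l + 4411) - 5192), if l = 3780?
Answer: 1/40843325 ≈ 2.4484e-8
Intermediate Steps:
1/((3760 + 1227)*(l + 4411) - 5192) = 1/((3760 + 1227)*(3780 + 4411) - 5192) = 1/(4987*8191 - 5192) = 1/(40848517 - 5192) = 1/40843325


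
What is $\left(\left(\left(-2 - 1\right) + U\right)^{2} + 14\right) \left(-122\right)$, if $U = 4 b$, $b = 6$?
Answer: $-55510$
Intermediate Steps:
$U = 24$ ($U = 4 \cdot 6 = 24$)
$\left(\left(\left(-2 - 1\right) + U\right)^{2} + 14\right) \left(-122\right) = \left(\left(\left(-2 - 1\right) + 24\right)^{2} + 14\right) \left(-122\right) = \left(\left(-3 + 24\right)^{2} + 14\right) \left(-122\right) = \left(21^{2} + 14\right) \left(-122\right) = \left(441 + 14\right) \left(-122\right) = 455 \left(-122\right) = -55510$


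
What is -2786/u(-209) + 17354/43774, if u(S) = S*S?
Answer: 318042855/956046047 ≈ 0.33266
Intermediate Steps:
u(S) = S**2
-2786/u(-209) + 17354/43774 = -2786/((-209)**2) + 17354/43774 = -2786/43681 + 17354*(1/43774) = -2786*1/43681 + 8677/21887 = -2786/43681 + 8677/21887 = 318042855/956046047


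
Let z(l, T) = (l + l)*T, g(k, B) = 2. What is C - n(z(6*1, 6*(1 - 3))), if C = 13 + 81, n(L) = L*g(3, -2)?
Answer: 382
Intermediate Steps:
z(l, T) = 2*T*l (z(l, T) = (2*l)*T = 2*T*l)
n(L) = 2*L (n(L) = L*2 = 2*L)
C = 94
C - n(z(6*1, 6*(1 - 3))) = 94 - 2*2*(6*(1 - 3))*(6*1) = 94 - 2*2*(6*(-2))*6 = 94 - 2*2*(-12)*6 = 94 - 2*(-144) = 94 - 1*(-288) = 94 + 288 = 382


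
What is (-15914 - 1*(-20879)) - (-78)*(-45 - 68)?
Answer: -3849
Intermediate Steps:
(-15914 - 1*(-20879)) - (-78)*(-45 - 68) = (-15914 + 20879) - (-78)*(-113) = 4965 - 1*8814 = 4965 - 8814 = -3849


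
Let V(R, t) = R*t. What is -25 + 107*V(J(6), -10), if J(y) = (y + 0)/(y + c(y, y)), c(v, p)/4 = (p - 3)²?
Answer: -1245/7 ≈ -177.86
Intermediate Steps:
c(v, p) = 4*(-3 + p)² (c(v, p) = 4*(p - 3)² = 4*(-3 + p)²)
J(y) = y/(y + 4*(-3 + y)²) (J(y) = (y + 0)/(y + 4*(-3 + y)²) = y/(y + 4*(-3 + y)²))
-25 + 107*V(J(6), -10) = -25 + 107*((6/(6 + 4*(-3 + 6)²))*(-10)) = -25 + 107*((6/(6 + 4*3²))*(-10)) = -25 + 107*((6/(6 + 4*9))*(-10)) = -25 + 107*((6/(6 + 36))*(-10)) = -25 + 107*((6/42)*(-10)) = -25 + 107*((6*(1/42))*(-10)) = -25 + 107*((⅐)*(-10)) = -25 + 107*(-10/7) = -25 - 1070/7 = -1245/7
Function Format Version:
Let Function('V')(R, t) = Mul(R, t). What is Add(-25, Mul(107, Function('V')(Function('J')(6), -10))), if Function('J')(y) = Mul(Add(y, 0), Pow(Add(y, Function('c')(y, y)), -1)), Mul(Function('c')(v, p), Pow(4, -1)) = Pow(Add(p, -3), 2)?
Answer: Rational(-1245, 7) ≈ -177.86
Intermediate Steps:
Function('c')(v, p) = Mul(4, Pow(Add(-3, p), 2)) (Function('c')(v, p) = Mul(4, Pow(Add(p, -3), 2)) = Mul(4, Pow(Add(-3, p), 2)))
Function('J')(y) = Mul(y, Pow(Add(y, Mul(4, Pow(Add(-3, y), 2))), -1)) (Function('J')(y) = Mul(Add(y, 0), Pow(Add(y, Mul(4, Pow(Add(-3, y), 2))), -1)) = Mul(y, Pow(Add(y, Mul(4, Pow(Add(-3, y), 2))), -1)))
Add(-25, Mul(107, Function('V')(Function('J')(6), -10))) = Add(-25, Mul(107, Mul(Mul(6, Pow(Add(6, Mul(4, Pow(Add(-3, 6), 2))), -1)), -10))) = Add(-25, Mul(107, Mul(Mul(6, Pow(Add(6, Mul(4, Pow(3, 2))), -1)), -10))) = Add(-25, Mul(107, Mul(Mul(6, Pow(Add(6, Mul(4, 9)), -1)), -10))) = Add(-25, Mul(107, Mul(Mul(6, Pow(Add(6, 36), -1)), -10))) = Add(-25, Mul(107, Mul(Mul(6, Pow(42, -1)), -10))) = Add(-25, Mul(107, Mul(Mul(6, Rational(1, 42)), -10))) = Add(-25, Mul(107, Mul(Rational(1, 7), -10))) = Add(-25, Mul(107, Rational(-10, 7))) = Add(-25, Rational(-1070, 7)) = Rational(-1245, 7)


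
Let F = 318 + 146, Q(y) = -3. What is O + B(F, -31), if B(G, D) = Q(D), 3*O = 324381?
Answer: 108124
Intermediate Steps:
O = 108127 (O = (⅓)*324381 = 108127)
F = 464
B(G, D) = -3
O + B(F, -31) = 108127 - 3 = 108124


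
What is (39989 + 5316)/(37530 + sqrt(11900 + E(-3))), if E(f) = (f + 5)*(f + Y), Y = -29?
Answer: 850148325/704244532 - 45305*sqrt(2959)/704244532 ≈ 1.2037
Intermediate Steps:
E(f) = (-29 + f)*(5 + f) (E(f) = (f + 5)*(f - 29) = (5 + f)*(-29 + f) = (-29 + f)*(5 + f))
(39989 + 5316)/(37530 + sqrt(11900 + E(-3))) = (39989 + 5316)/(37530 + sqrt(11900 + (-145 + (-3)**2 - 24*(-3)))) = 45305/(37530 + sqrt(11900 + (-145 + 9 + 72))) = 45305/(37530 + sqrt(11900 - 64)) = 45305/(37530 + sqrt(11836)) = 45305/(37530 + 2*sqrt(2959))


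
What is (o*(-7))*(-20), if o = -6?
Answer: -840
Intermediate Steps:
(o*(-7))*(-20) = -6*(-7)*(-20) = 42*(-20) = -840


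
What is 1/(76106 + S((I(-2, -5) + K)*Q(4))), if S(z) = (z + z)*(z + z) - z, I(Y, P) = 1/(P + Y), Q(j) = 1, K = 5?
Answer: 49/3733580 ≈ 1.3124e-5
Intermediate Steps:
S(z) = -z + 4*z² (S(z) = (2*z)*(2*z) - z = 4*z² - z = -z + 4*z²)
1/(76106 + S((I(-2, -5) + K)*Q(4))) = 1/(76106 + ((1/(-5 - 2) + 5)*1)*(-1 + 4*((1/(-5 - 2) + 5)*1))) = 1/(76106 + ((1/(-7) + 5)*1)*(-1 + 4*((1/(-7) + 5)*1))) = 1/(76106 + ((-⅐ + 5)*1)*(-1 + 4*((-⅐ + 5)*1))) = 1/(76106 + ((34/7)*1)*(-1 + 4*((34/7)*1))) = 1/(76106 + 34*(-1 + 4*(34/7))/7) = 1/(76106 + 34*(-1 + 136/7)/7) = 1/(76106 + (34/7)*(129/7)) = 1/(76106 + 4386/49) = 1/(3733580/49) = 49/3733580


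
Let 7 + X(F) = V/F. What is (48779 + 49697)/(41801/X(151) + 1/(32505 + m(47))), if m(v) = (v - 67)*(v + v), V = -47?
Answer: -3329473560000/193303498271 ≈ -17.224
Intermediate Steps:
m(v) = 2*v*(-67 + v) (m(v) = (-67 + v)*(2*v) = 2*v*(-67 + v))
X(F) = -7 - 47/F
(48779 + 49697)/(41801/X(151) + 1/(32505 + m(47))) = (48779 + 49697)/(41801/(-7 - 47/151) + 1/(32505 + 2*47*(-67 + 47))) = 98476/(41801/(-7 - 47*1/151) + 1/(32505 + 2*47*(-20))) = 98476/(41801/(-7 - 47/151) + 1/(32505 - 1880)) = 98476/(41801/(-1104/151) + 1/30625) = 98476/(41801*(-151/1104) + 1/30625) = 98476/(-6311951/1104 + 1/30625) = 98476/(-193303498271/33810000) = 98476*(-33810000/193303498271) = -3329473560000/193303498271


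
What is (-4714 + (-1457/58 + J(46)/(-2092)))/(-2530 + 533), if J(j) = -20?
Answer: 143756197/60576998 ≈ 2.3731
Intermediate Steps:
(-4714 + (-1457/58 + J(46)/(-2092)))/(-2530 + 533) = (-4714 + (-1457/58 - 20/(-2092)))/(-2530 + 533) = (-4714 + (-1457*1/58 - 20*(-1/2092)))/(-1997) = (-4714 + (-1457/58 + 5/523))*(-1/1997) = (-4714 - 761721/30334)*(-1/1997) = -143756197/30334*(-1/1997) = 143756197/60576998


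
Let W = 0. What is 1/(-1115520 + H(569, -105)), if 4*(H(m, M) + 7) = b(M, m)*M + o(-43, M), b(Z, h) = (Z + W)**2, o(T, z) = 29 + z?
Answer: -4/5619809 ≈ -7.1177e-7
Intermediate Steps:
b(Z, h) = Z**2 (b(Z, h) = (Z + 0)**2 = Z**2)
H(m, M) = 1/4 + M/4 + M**3/4 (H(m, M) = -7 + (M**2*M + (29 + M))/4 = -7 + (M**3 + (29 + M))/4 = -7 + (29 + M + M**3)/4 = -7 + (29/4 + M/4 + M**3/4) = 1/4 + M/4 + M**3/4)
1/(-1115520 + H(569, -105)) = 1/(-1115520 + (1/4 + (1/4)*(-105) + (1/4)*(-105)**3)) = 1/(-1115520 + (1/4 - 105/4 + (1/4)*(-1157625))) = 1/(-1115520 + (1/4 - 105/4 - 1157625/4)) = 1/(-1115520 - 1157729/4) = 1/(-5619809/4) = -4/5619809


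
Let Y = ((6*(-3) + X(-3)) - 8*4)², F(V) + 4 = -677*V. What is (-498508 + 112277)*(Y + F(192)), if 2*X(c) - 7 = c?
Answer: 49315519004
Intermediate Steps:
X(c) = 7/2 + c/2
F(V) = -4 - 677*V
Y = 2304 (Y = ((6*(-3) + (7/2 + (½)*(-3))) - 8*4)² = ((-18 + (7/2 - 3/2)) - 32)² = ((-18 + 2) - 32)² = (-16 - 32)² = (-48)² = 2304)
(-498508 + 112277)*(Y + F(192)) = (-498508 + 112277)*(2304 + (-4 - 677*192)) = -386231*(2304 + (-4 - 129984)) = -386231*(2304 - 129988) = -386231*(-127684) = 49315519004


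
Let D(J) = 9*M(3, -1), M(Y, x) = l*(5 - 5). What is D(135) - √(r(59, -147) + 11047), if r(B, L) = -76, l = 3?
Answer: -3*√1219 ≈ -104.74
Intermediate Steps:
M(Y, x) = 0 (M(Y, x) = 3*(5 - 5) = 3*0 = 0)
D(J) = 0 (D(J) = 9*0 = 0)
D(135) - √(r(59, -147) + 11047) = 0 - √(-76 + 11047) = 0 - √10971 = 0 - 3*√1219 = -3*√1219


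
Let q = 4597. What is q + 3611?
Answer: 8208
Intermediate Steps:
q + 3611 = 4597 + 3611 = 8208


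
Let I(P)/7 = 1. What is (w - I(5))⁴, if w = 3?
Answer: 256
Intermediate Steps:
I(P) = 7 (I(P) = 7*1 = 7)
(w - I(5))⁴ = (3 - 1*7)⁴ = (3 - 7)⁴ = (-4)⁴ = 256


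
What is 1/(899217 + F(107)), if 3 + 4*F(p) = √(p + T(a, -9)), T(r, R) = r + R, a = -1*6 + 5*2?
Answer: 4795820/4312479276041 - 4*√102/12937437828123 ≈ 1.1121e-6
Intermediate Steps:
a = 4 (a = -6 + 10 = 4)
T(r, R) = R + r
F(p) = -¾ + √(-5 + p)/4 (F(p) = -¾ + √(p + (-9 + 4))/4 = -¾ + √(p - 5)/4 = -¾ + √(-5 + p)/4)
1/(899217 + F(107)) = 1/(899217 + (-¾ + √(-5 + 107)/4)) = 1/(899217 + (-¾ + √102/4)) = 1/(3596865/4 + √102/4)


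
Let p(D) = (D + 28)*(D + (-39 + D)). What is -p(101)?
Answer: -21027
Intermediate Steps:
p(D) = (-39 + 2*D)*(28 + D) (p(D) = (28 + D)*(-39 + 2*D) = (-39 + 2*D)*(28 + D))
-p(101) = -(-1092 + 2*101² + 17*101) = -(-1092 + 2*10201 + 1717) = -(-1092 + 20402 + 1717) = -1*21027 = -21027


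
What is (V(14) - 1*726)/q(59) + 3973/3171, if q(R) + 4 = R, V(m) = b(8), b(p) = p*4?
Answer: -1982159/174405 ≈ -11.365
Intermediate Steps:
b(p) = 4*p
V(m) = 32 (V(m) = 4*8 = 32)
q(R) = -4 + R
(V(14) - 1*726)/q(59) + 3973/3171 = (32 - 1*726)/(-4 + 59) + 3973/3171 = (32 - 726)/55 + 3973*(1/3171) = -694*1/55 + 3973/3171 = -694/55 + 3973/3171 = -1982159/174405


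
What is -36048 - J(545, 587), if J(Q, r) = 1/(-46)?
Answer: -1658207/46 ≈ -36048.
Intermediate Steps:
J(Q, r) = -1/46
-36048 - J(545, 587) = -36048 - 1*(-1/46) = -36048 + 1/46 = -1658207/46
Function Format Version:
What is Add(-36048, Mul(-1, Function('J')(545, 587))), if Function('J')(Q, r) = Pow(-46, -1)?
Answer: Rational(-1658207, 46) ≈ -36048.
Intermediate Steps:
Function('J')(Q, r) = Rational(-1, 46)
Add(-36048, Mul(-1, Function('J')(545, 587))) = Add(-36048, Mul(-1, Rational(-1, 46))) = Add(-36048, Rational(1, 46)) = Rational(-1658207, 46)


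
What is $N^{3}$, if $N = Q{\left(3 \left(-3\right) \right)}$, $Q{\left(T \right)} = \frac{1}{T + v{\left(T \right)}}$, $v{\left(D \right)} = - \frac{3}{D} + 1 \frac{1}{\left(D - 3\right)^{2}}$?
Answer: $- \frac{2985984}{1939096223} \approx -0.0015399$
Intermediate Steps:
$v{\left(D \right)} = \frac{1}{\left(-3 + D\right)^{2}} - \frac{3}{D}$ ($v{\left(D \right)} = - \frac{3}{D} + 1 \frac{1}{\left(-3 + D\right)^{2}} = - \frac{3}{D} + \frac{1}{\left(-3 + D\right)^{2}} = \frac{1}{\left(-3 + D\right)^{2}} - \frac{3}{D}$)
$Q{\left(T \right)} = \frac{1}{T + \frac{1}{\left(-3 + T\right)^{2}} - \frac{3}{T}}$ ($Q{\left(T \right)} = \frac{1}{T + \left(\frac{1}{\left(-3 + T\right)^{2}} - \frac{3}{T}\right)} = \frac{1}{T + \frac{1}{\left(-3 + T\right)^{2}} - \frac{3}{T}}$)
$N = - \frac{144}{1247}$ ($N = \frac{1}{3 \left(-3\right) + \frac{1}{\left(-3 + 3 \left(-3\right)\right)^{2}} - \frac{3}{3 \left(-3\right)}} = \frac{1}{-9 + \frac{1}{\left(-3 - 9\right)^{2}} - \frac{3}{-9}} = \frac{1}{-9 + \frac{1}{144} - - \frac{1}{3}} = \frac{1}{-9 + \frac{1}{144} + \frac{1}{3}} = \frac{1}{- \frac{1247}{144}} = - \frac{144}{1247} \approx -0.11548$)
$N^{3} = \left(- \frac{144}{1247}\right)^{3} = - \frac{2985984}{1939096223}$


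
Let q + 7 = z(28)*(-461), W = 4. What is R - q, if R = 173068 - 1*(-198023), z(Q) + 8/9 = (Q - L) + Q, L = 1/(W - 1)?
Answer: 3567155/9 ≈ 3.9635e+5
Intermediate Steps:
L = ⅓ (L = 1/(4 - 1) = 1/3 = ⅓ ≈ 0.33333)
z(Q) = -11/9 + 2*Q (z(Q) = -8/9 + ((Q - 1*⅓) + Q) = -8/9 + ((Q - ⅓) + Q) = -8/9 + ((-⅓ + Q) + Q) = -8/9 + (-⅓ + 2*Q) = -11/9 + 2*Q)
q = -227336/9 (q = -7 + (-11/9 + 2*28)*(-461) = -7 + (-11/9 + 56)*(-461) = -7 + (493/9)*(-461) = -7 - 227273/9 = -227336/9 ≈ -25260.)
R = 371091 (R = 173068 + 198023 = 371091)
R - q = 371091 - 1*(-227336/9) = 371091 + 227336/9 = 3567155/9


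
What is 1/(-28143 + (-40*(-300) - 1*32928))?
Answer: -1/49071 ≈ -2.0379e-5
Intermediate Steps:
1/(-28143 + (-40*(-300) - 1*32928)) = 1/(-28143 + (12000 - 32928)) = 1/(-28143 - 20928) = 1/(-49071) = -1/49071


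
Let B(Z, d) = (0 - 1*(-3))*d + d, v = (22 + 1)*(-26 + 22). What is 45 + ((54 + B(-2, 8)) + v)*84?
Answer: -459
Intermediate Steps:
v = -92 (v = 23*(-4) = -92)
B(Z, d) = 4*d (B(Z, d) = (0 + 3)*d + d = 3*d + d = 4*d)
45 + ((54 + B(-2, 8)) + v)*84 = 45 + ((54 + 4*8) - 92)*84 = 45 + ((54 + 32) - 92)*84 = 45 + (86 - 92)*84 = 45 - 6*84 = 45 - 504 = -459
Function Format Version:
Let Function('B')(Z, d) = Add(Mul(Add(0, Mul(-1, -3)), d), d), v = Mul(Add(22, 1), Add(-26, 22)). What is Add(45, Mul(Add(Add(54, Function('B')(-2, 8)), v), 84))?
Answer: -459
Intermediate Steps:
v = -92 (v = Mul(23, -4) = -92)
Function('B')(Z, d) = Mul(4, d) (Function('B')(Z, d) = Add(Mul(Add(0, 3), d), d) = Add(Mul(3, d), d) = Mul(4, d))
Add(45, Mul(Add(Add(54, Function('B')(-2, 8)), v), 84)) = Add(45, Mul(Add(Add(54, Mul(4, 8)), -92), 84)) = Add(45, Mul(Add(Add(54, 32), -92), 84)) = Add(45, Mul(Add(86, -92), 84)) = Add(45, Mul(-6, 84)) = Add(45, -504) = -459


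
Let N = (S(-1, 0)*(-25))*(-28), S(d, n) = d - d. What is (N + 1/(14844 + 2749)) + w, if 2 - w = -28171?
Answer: 495647590/17593 ≈ 28173.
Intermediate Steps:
w = 28173 (w = 2 - 1*(-28171) = 2 + 28171 = 28173)
S(d, n) = 0
N = 0 (N = (0*(-25))*(-28) = 0*(-28) = 0)
(N + 1/(14844 + 2749)) + w = (0 + 1/(14844 + 2749)) + 28173 = (0 + 1/17593) + 28173 = 1/17593 + 28173 = 495647590/17593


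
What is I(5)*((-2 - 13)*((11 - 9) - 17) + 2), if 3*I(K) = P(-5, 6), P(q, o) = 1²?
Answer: 227/3 ≈ 75.667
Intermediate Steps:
P(q, o) = 1
I(K) = ⅓ (I(K) = (⅓)*1 = ⅓)
I(5)*((-2 - 13)*((11 - 9) - 17) + 2) = ((-2 - 13)*((11 - 9) - 17) + 2)/3 = (-15*(2 - 17) + 2)/3 = (-15*(-15) + 2)/3 = (225 + 2)/3 = (⅓)*227 = 227/3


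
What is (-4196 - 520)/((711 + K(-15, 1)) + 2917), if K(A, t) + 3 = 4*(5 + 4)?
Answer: -4716/3661 ≈ -1.2882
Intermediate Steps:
K(A, t) = 33 (K(A, t) = -3 + 4*(5 + 4) = -3 + 4*9 = -3 + 36 = 33)
(-4196 - 520)/((711 + K(-15, 1)) + 2917) = (-4196 - 520)/((711 + 33) + 2917) = -4716/(744 + 2917) = -4716/3661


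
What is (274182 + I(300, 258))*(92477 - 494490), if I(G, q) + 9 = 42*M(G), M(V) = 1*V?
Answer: -115286474049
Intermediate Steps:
M(V) = V
I(G, q) = -9 + 42*G
(274182 + I(300, 258))*(92477 - 494490) = (274182 + (-9 + 42*300))*(92477 - 494490) = (274182 + (-9 + 12600))*(-402013) = (274182 + 12591)*(-402013) = 286773*(-402013) = -115286474049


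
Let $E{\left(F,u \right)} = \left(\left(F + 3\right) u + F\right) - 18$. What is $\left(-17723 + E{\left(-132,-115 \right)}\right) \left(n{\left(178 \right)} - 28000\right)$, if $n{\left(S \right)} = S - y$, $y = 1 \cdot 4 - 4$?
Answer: $84523236$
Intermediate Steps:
$y = 0$ ($y = 4 - 4 = 0$)
$n{\left(S \right)} = S$ ($n{\left(S \right)} = S - 0 = S + 0 = S$)
$E{\left(F,u \right)} = -18 + F + u \left(3 + F\right)$ ($E{\left(F,u \right)} = \left(\left(3 + F\right) u + F\right) - 18 = \left(u \left(3 + F\right) + F\right) - 18 = \left(F + u \left(3 + F\right)\right) - 18 = -18 + F + u \left(3 + F\right)$)
$\left(-17723 + E{\left(-132,-115 \right)}\right) \left(n{\left(178 \right)} - 28000\right) = \left(-17723 - -14685\right) \left(178 - 28000\right) = \left(-17723 - -14685\right) \left(-27822\right) = \left(-17723 + 14685\right) \left(-27822\right) = \left(-3038\right) \left(-27822\right) = 84523236$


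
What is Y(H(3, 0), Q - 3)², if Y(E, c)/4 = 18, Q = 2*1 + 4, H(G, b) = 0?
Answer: 5184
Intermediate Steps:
Q = 6 (Q = 2 + 4 = 6)
Y(E, c) = 72 (Y(E, c) = 4*18 = 72)
Y(H(3, 0), Q - 3)² = 72² = 5184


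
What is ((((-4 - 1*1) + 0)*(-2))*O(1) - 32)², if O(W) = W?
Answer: 484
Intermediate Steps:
((((-4 - 1*1) + 0)*(-2))*O(1) - 32)² = ((((-4 - 1*1) + 0)*(-2))*1 - 32)² = ((((-4 - 1) + 0)*(-2))*1 - 32)² = (((-5 + 0)*(-2))*1 - 32)² = (-5*(-2)*1 - 32)² = (10*1 - 32)² = (10 - 32)² = (-22)² = 484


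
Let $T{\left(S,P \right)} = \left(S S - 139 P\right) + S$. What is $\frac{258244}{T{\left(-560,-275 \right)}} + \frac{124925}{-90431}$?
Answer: $- \frac{20528516961}{31765245215} \approx -0.64626$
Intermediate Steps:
$T{\left(S,P \right)} = S + S^{2} - 139 P$ ($T{\left(S,P \right)} = \left(S^{2} - 139 P\right) + S = S + S^{2} - 139 P$)
$\frac{258244}{T{\left(-560,-275 \right)}} + \frac{124925}{-90431} = \frac{258244}{-560 + \left(-560\right)^{2} - -38225} + \frac{124925}{-90431} = \frac{258244}{-560 + 313600 + 38225} + 124925 \left(- \frac{1}{90431}\right) = \frac{258244}{351265} - \frac{124925}{90431} = - \frac{20528516961}{31765245215}$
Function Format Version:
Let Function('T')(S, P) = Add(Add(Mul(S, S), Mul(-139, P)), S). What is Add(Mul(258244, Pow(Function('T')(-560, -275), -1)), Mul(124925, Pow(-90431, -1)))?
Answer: Rational(-20528516961, 31765245215) ≈ -0.64626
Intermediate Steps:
Function('T')(S, P) = Add(S, Pow(S, 2), Mul(-139, P)) (Function('T')(S, P) = Add(Add(Pow(S, 2), Mul(-139, P)), S) = Add(S, Pow(S, 2), Mul(-139, P)))
Add(Mul(258244, Pow(Function('T')(-560, -275), -1)), Mul(124925, Pow(-90431, -1))) = Add(Mul(258244, Pow(Add(-560, Pow(-560, 2), Mul(-139, -275)), -1)), Mul(124925, Pow(-90431, -1))) = Add(Mul(258244, Pow(Add(-560, 313600, 38225), -1)), Mul(124925, Rational(-1, 90431))) = Add(Mul(258244, Pow(351265, -1)), Rational(-124925, 90431)) = Add(Mul(258244, Rational(1, 351265)), Rational(-124925, 90431)) = Add(Rational(258244, 351265), Rational(-124925, 90431)) = Rational(-20528516961, 31765245215)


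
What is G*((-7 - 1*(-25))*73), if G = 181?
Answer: 237834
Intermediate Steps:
G*((-7 - 1*(-25))*73) = 181*((-7 - 1*(-25))*73) = 181*((-7 + 25)*73) = 181*(18*73) = 181*1314 = 237834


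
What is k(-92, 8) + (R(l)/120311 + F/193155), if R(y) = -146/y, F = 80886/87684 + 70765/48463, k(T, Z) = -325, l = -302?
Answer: -269233886679746200261009/828412000699667513770 ≈ -325.00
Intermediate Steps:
F = 1687489413/708238282 (F = 80886*(1/87684) + 70765*(1/48463) = 13481/14614 + 70765/48463 = 1687489413/708238282 ≈ 2.3827)
k(-92, 8) + (R(l)/120311 + F/193155) = -325 + (-146/(-302)/120311 + (1687489413/708238282)/193155) = -325 + (-146*(-1/302)*(1/120311) + (1687489413/708238282)*(1/193155)) = -325 + ((73/151)*(1/120311) + 562496471/45599921786570) = -325 + (73/18166961 + 562496471/45599921786570) = -325 + 13547645741714241/828412000699667513770 = -269233886679746200261009/828412000699667513770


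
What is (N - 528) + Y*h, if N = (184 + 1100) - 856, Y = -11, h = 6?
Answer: -166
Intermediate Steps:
N = 428 (N = 1284 - 856 = 428)
(N - 528) + Y*h = (428 - 528) - 11*6 = -100 - 66 = -166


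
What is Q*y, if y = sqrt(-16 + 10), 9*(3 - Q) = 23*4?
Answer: -65*I*sqrt(6)/9 ≈ -17.691*I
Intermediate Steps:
Q = -65/9 (Q = 3 - 23*4/9 = 3 - 1/9*92 = 3 - 92/9 = -65/9 ≈ -7.2222)
y = I*sqrt(6) (y = sqrt(-6) = I*sqrt(6) ≈ 2.4495*I)
Q*y = -65*I*sqrt(6)/9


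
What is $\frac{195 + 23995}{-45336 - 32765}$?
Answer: $- \frac{24190}{78101} \approx -0.30973$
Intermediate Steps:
$\frac{195 + 23995}{-45336 - 32765} = \frac{24190}{-78101} = 24190 \left(- \frac{1}{78101}\right) = - \frac{24190}{78101}$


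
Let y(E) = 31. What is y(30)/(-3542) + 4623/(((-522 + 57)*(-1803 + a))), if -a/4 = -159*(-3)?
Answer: -12373133/2037376110 ≈ -0.0060731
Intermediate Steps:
a = -1908 (a = -(-636)*(-3) = -4*477 = -1908)
y(30)/(-3542) + 4623/(((-522 + 57)*(-1803 + a))) = 31/(-3542) + 4623/(((-522 + 57)*(-1803 - 1908))) = 31*(-1/3542) + 4623/((-465*(-3711))) = -31/3542 + 4623/1725615 = -31/3542 + 4623*(1/1725615) = -31/3542 + 1541/575205 = -12373133/2037376110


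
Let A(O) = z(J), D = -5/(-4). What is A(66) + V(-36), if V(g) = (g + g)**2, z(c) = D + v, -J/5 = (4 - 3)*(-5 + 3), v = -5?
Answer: 20721/4 ≈ 5180.3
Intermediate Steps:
D = 5/4 (D = -5*(-1/4) = 5/4 ≈ 1.2500)
J = 10 (J = -5*(4 - 3)*(-5 + 3) = -5*(-2) = 10)
z(c) = -15/4 (z(c) = 5/4 - 5 = -15/4)
V(g) = 4*g**2 (V(g) = (2*g)**2 = 4*g**2)
A(O) = -15/4
A(66) + V(-36) = -15/4 + 4*(-36)**2 = -15/4 + 4*1296 = -15/4 + 5184 = 20721/4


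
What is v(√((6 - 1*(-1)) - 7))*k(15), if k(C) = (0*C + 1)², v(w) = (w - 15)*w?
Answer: 0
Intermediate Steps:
v(w) = w*(-15 + w) (v(w) = (-15 + w)*w = w*(-15 + w))
k(C) = 1 (k(C) = (0 + 1)² = 1² = 1)
v(√((6 - 1*(-1)) - 7))*k(15) = (√((6 - 1*(-1)) - 7)*(-15 + √((6 - 1*(-1)) - 7)))*1 = (√((6 + 1) - 7)*(-15 + √((6 + 1) - 7)))*1 = (√(7 - 7)*(-15 + √(7 - 7)))*1 = (√0*(-15 + √0))*1 = (0*(-15 + 0))*1 = (0*(-15))*1 = 0*1 = 0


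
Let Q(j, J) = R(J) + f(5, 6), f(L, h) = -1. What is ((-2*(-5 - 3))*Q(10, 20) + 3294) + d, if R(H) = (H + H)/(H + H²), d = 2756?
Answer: 126746/21 ≈ 6035.5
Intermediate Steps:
R(H) = 2*H/(H + H²) (R(H) = (2*H)/(H + H²) = 2*H/(H + H²))
Q(j, J) = -1 + 2/(1 + J) (Q(j, J) = 2/(1 + J) - 1 = -1 + 2/(1 + J))
((-2*(-5 - 3))*Q(10, 20) + 3294) + d = ((-2*(-5 - 3))*((1 - 1*20)/(1 + 20)) + 3294) + 2756 = ((-2*(-8))*((1 - 20)/21) + 3294) + 2756 = (16*((1/21)*(-19)) + 3294) + 2756 = (16*(-19/21) + 3294) + 2756 = (-304/21 + 3294) + 2756 = 68870/21 + 2756 = 126746/21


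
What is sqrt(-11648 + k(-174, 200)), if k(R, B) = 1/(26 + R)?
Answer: 3*I*sqrt(7087165)/74 ≈ 107.93*I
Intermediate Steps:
sqrt(-11648 + k(-174, 200)) = sqrt(-11648 + 1/(26 - 174)) = sqrt(-11648 + 1/(-148)) = sqrt(-11648 - 1/148) = sqrt(-1723905/148) = 3*I*sqrt(7087165)/74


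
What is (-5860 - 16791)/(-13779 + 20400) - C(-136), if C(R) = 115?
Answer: -784066/6621 ≈ -118.42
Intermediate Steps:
(-5860 - 16791)/(-13779 + 20400) - C(-136) = (-5860 - 16791)/(-13779 + 20400) - 1*115 = -22651/6621 - 115 = -784066/6621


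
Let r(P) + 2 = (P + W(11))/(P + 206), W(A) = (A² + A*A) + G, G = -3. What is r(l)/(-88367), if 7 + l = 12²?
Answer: 310/30309881 ≈ 1.0228e-5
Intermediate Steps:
W(A) = -3 + 2*A² (W(A) = (A² + A*A) - 3 = (A² + A²) - 3 = 2*A² - 3 = -3 + 2*A²)
l = 137 (l = -7 + 12² = -7 + 144 = 137)
r(P) = -2 + (239 + P)/(206 + P) (r(P) = -2 + (P + (-3 + 2*11²))/(P + 206) = -2 + (P + (-3 + 2*121))/(206 + P) = -2 + (P + (-3 + 242))/(206 + P) = -2 + (P + 239)/(206 + P) = -2 + (239 + P)/(206 + P))
r(l)/(-88367) = ((-173 - 1*137)/(206 + 137))/(-88367) = ((-173 - 137)/343)*(-1/88367) = ((1/343)*(-310))*(-1/88367) = -310/343*(-1/88367) = 310/30309881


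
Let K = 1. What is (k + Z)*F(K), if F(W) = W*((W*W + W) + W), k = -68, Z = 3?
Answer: -195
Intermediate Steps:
F(W) = W*(W² + 2*W) (F(W) = W*((W² + W) + W) = W*((W + W²) + W) = W*(W² + 2*W))
(k + Z)*F(K) = (-68 + 3)*(1²*(2 + 1)) = -65*3 = -195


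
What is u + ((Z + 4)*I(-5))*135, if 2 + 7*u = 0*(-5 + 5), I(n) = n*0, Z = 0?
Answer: -2/7 ≈ -0.28571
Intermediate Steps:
I(n) = 0
u = -2/7 (u = -2/7 + (0*(-5 + 5))/7 = -2/7 + (0*0)/7 = -2/7 + (⅐)*0 = -2/7 + 0 = -2/7 ≈ -0.28571)
u + ((Z + 4)*I(-5))*135 = -2/7 + ((0 + 4)*0)*135 = -2/7 + (4*0)*135 = -2/7 + 0*135 = -2/7 + 0 = -2/7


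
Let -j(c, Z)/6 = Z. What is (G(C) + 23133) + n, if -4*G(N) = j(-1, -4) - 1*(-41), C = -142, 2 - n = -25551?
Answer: 194679/4 ≈ 48670.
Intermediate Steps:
n = 25553 (n = 2 - 1*(-25551) = 2 + 25551 = 25553)
j(c, Z) = -6*Z
G(N) = -65/4 (G(N) = -(-6*(-4) - 1*(-41))/4 = -(24 + 41)/4 = -¼*65 = -65/4)
(G(C) + 23133) + n = (-65/4 + 23133) + 25553 = 92467/4 + 25553 = 194679/4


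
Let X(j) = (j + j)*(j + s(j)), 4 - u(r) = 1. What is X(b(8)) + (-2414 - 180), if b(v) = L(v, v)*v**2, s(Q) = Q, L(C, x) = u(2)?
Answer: 144862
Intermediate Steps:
u(r) = 3 (u(r) = 4 - 1*1 = 4 - 1 = 3)
L(C, x) = 3
b(v) = 3*v**2
X(j) = 4*j**2 (X(j) = (j + j)*(j + j) = (2*j)*(2*j) = 4*j**2)
X(b(8)) + (-2414 - 180) = 4*(3*8**2)**2 + (-2414 - 180) = 4*(3*64)**2 - 2594 = 4*192**2 - 2594 = 4*36864 - 2594 = 147456 - 2594 = 144862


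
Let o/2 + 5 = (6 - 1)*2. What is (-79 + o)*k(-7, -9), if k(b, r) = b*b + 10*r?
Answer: 2829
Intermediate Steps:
o = 10 (o = -10 + 2*((6 - 1)*2) = -10 + 2*(5*2) = -10 + 2*10 = -10 + 20 = 10)
k(b, r) = b² + 10*r
(-79 + o)*k(-7, -9) = (-79 + 10)*((-7)² + 10*(-9)) = -69*(49 - 90) = -69*(-41) = 2829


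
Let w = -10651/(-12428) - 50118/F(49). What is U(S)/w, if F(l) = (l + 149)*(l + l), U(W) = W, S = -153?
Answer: 3074699628/34682875 ≈ 88.652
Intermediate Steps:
F(l) = 2*l*(149 + l) (F(l) = (149 + l)*(2*l) = 2*l*(149 + l))
w = -34682875/20096076 (w = -10651/(-12428) - 50118*1/(98*(149 + 49)) = -10651*(-1/12428) - 50118/(2*49*198) = 10651/12428 - 50118/19404 = 10651/12428 - 50118*1/19404 = 10651/12428 - 8353/3234 = -34682875/20096076 ≈ -1.7259)
U(S)/w = -153/(-34682875/20096076) = -153*(-20096076/34682875) = 3074699628/34682875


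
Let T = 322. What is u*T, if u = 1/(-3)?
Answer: -322/3 ≈ -107.33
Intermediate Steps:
u = -1/3 ≈ -0.33333
u*T = -1/3*322 = -322/3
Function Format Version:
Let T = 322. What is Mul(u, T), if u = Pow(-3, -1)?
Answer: Rational(-322, 3) ≈ -107.33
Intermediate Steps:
u = Rational(-1, 3) ≈ -0.33333
Mul(u, T) = Mul(Rational(-1, 3), 322) = Rational(-322, 3)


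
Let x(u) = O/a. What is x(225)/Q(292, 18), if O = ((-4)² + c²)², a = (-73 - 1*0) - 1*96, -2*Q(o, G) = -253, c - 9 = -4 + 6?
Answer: -37538/42757 ≈ -0.87794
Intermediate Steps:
c = 11 (c = 9 + (-4 + 6) = 9 + 2 = 11)
Q(o, G) = 253/2 (Q(o, G) = -½*(-253) = 253/2)
a = -169 (a = (-73 + 0) - 96 = -73 - 96 = -169)
O = 18769 (O = ((-4)² + 11²)² = (16 + 121)² = 137² = 18769)
x(u) = -18769/169 (x(u) = 18769/(-169) = 18769*(-1/169) = -18769/169)
x(225)/Q(292, 18) = -18769/(169*253/2) = -18769/169*2/253 = -37538/42757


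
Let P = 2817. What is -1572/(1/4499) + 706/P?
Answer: -19923028970/2817 ≈ -7.0724e+6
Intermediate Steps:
-1572/(1/4499) + 706/P = -1572/(1/4499) + 706/2817 = -1572/1/4499 + 706*(1/2817) = -1572*4499 + 706/2817 = -7072428 + 706/2817 = -19923028970/2817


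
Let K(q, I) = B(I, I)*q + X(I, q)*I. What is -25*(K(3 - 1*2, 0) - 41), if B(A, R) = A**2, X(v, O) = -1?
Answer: 1025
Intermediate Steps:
K(q, I) = -I + q*I**2 (K(q, I) = I**2*q - I = q*I**2 - I = -I + q*I**2)
-25*(K(3 - 1*2, 0) - 41) = -25*(0*(-1 + 0*(3 - 1*2)) - 41) = -25*(0*(-1 + 0*(3 - 2)) - 41) = -25*(0*(-1 + 0*1) - 41) = -25*(0*(-1 + 0) - 41) = -25*(0*(-1) - 41) = -25*(0 - 41) = -25*(-41) = 1025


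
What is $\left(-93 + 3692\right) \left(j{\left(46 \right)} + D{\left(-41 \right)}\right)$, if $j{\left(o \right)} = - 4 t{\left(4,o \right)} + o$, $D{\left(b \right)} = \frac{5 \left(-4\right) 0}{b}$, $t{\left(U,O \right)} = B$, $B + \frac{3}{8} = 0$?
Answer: $\frac{341905}{2} \approx 1.7095 \cdot 10^{5}$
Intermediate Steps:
$B = - \frac{3}{8}$ ($B = - \frac{3}{8} + 0 = - \frac{3}{8} \approx -0.375$)
$t{\left(U,O \right)} = - \frac{3}{8}$
$D{\left(b \right)} = 0$ ($D{\left(b \right)} = \frac{\left(-20\right) 0}{b} = \frac{0}{b} = 0$)
$j{\left(o \right)} = \frac{3}{2} + o$ ($j{\left(o \right)} = \left(-4\right) \left(- \frac{3}{8}\right) + o = \frac{3}{2} + o$)
$\left(-93 + 3692\right) \left(j{\left(46 \right)} + D{\left(-41 \right)}\right) = \left(-93 + 3692\right) \left(\left(\frac{3}{2} + 46\right) + 0\right) = 3599 \left(\frac{95}{2} + 0\right) = 3599 \cdot \frac{95}{2} = \frac{341905}{2}$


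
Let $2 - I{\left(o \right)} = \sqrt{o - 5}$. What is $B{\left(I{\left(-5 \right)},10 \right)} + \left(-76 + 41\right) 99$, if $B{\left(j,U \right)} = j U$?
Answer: $-3445 - 10 i \sqrt{10} \approx -3445.0 - 31.623 i$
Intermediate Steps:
$I{\left(o \right)} = 2 - \sqrt{-5 + o}$ ($I{\left(o \right)} = 2 - \sqrt{o - 5} = 2 - \sqrt{-5 + o}$)
$B{\left(j,U \right)} = U j$
$B{\left(I{\left(-5 \right)},10 \right)} + \left(-76 + 41\right) 99 = 10 \left(2 - \sqrt{-5 - 5}\right) + \left(-76 + 41\right) 99 = 10 \left(2 - \sqrt{-10}\right) - 3465 = 10 \left(2 - i \sqrt{10}\right) - 3465 = \left(20 - 10 i \sqrt{10}\right) - 3465 = -3445 - 10 i \sqrt{10}$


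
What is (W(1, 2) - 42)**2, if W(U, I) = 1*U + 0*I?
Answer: 1681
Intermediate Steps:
W(U, I) = U (W(U, I) = U + 0 = U)
(W(1, 2) - 42)**2 = (1 - 42)**2 = (-41)**2 = 1681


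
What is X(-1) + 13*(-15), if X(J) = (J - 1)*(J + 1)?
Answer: -195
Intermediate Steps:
X(J) = (1 + J)*(-1 + J) (X(J) = (-1 + J)*(1 + J) = (1 + J)*(-1 + J))
X(-1) + 13*(-15) = (-1 + (-1)²) + 13*(-15) = (-1 + 1) - 195 = 0 - 195 = -195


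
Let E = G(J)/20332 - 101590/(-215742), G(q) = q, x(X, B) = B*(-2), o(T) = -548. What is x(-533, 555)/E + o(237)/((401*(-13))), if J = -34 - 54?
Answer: -3172607367696986/1333578311299 ≈ -2379.0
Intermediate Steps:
J = -88
x(X, B) = -2*B
E = 255817823/548308293 (E = -88/20332 - 101590/(-215742) = -88*1/20332 - 101590*(-1/215742) = -22/5083 + 50795/107871 = 255817823/548308293 ≈ 0.46656)
x(-533, 555)/E + o(237)/((401*(-13))) = (-2*555)/(255817823/548308293) - 548/(401*(-13)) = -1110*548308293/255817823 - 548/(-5213) = -608622205230/255817823 - 548*(-1/5213) = -608622205230/255817823 + 548/5213 = -3172607367696986/1333578311299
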